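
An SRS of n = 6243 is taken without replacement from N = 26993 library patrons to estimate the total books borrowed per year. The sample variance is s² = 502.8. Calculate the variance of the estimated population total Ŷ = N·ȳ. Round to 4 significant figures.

4.511 × 10^7

Var(Ŷ) = N²·Var(ȳ) = N²·(1 − n/N)·s²/n.
f = 6243/26993 = 0.23128218; Var(ȳ) = 0.76871782·502.8/6243 = 0.061911151.
Var(Ŷ) = 26993² · 0.061911151 = 4.510983 × 10^7.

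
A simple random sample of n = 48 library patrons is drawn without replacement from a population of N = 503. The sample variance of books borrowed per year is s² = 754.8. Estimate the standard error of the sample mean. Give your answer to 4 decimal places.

3.7715

Under SRS without replacement, Var(ȳ) = (1 − f)·s²/n with f = n/N = 48/503 = 0.09542744.
Var(ȳ) = (1 − 0.09542744)·754.8/48 = 0.90457256·15.725 = 14.224404.
SE(ȳ) = √(14.224404) = 3.7715.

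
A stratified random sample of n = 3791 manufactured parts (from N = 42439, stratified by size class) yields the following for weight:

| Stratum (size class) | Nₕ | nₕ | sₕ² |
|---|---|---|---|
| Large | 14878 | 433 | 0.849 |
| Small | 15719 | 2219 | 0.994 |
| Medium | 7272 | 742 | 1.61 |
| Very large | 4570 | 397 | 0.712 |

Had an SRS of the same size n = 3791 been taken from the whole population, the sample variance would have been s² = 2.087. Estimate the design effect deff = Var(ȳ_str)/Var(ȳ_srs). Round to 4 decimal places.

0.7239

Var(ȳ_str) = Σ Wₕ²(1−fₕ)sₕ²/nₕ with Wₕ = Nₕ/42439:
  Large: (14878/42439)²·(1−433/14878)·0.849/433 = 2.3396539 × 10^-4
  Small: (15719/42439)²·(1−2219/15719)·0.994/2219 = 5.2778553 × 10^-5
  Medium: (7272/42439)²·(1−742/7272)·1.61/742 = 5.720826 × 10^-5
  Very large: (4570/42439)²·(1−397/4570)·0.712/397 = 1.8989949 × 10^-5
  → Var(ȳ_str) = 3.6294215 × 10^-4.
Var(ȳ_srs) = (1 − 3791/42439)·2.087/3791 = 5.0133791 × 10^-4.
deff = (3.6294215 × 10^-4) / (5.0133791 × 10^-4) = 0.7239.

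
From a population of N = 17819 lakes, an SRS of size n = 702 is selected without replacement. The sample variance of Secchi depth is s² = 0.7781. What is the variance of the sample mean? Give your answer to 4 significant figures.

0.001065

Under SRS without replacement, Var(ȳ) = (1 − f)·s²/n with f = n/N = 702/17819 = 0.03939615.
Var(ȳ) = (1 − 0.03939615)·0.7781/702 = 0.96060385·0.0011084046 = 0.0010647377.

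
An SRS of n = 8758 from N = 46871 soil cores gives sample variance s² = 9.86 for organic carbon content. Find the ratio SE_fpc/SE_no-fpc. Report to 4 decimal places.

f = n/N = 8758/46871 = 0.18685328.
SE_no-fpc = √(s²/n) = 0.033553358; SE_fpc = √((1−f)s²/n) = 0.030256622.
Ratio = √(1−f) = 0.90174648.

0.9017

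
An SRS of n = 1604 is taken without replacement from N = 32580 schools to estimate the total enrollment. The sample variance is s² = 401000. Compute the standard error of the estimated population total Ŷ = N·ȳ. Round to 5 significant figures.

Var(Ŷ) = N²·Var(ȳ) = N²·(1 − n/N)·s²/n.
f = 1604/32580 = 0.04923266; Var(ȳ) = 0.95076734·401000/1604 = 237.69184.
Var(Ŷ) = 32580² · 237.69184 = 2.5229952 × 10^11.
SE(Ŷ) = √(2.5229952 × 10^11) = 502290.

502290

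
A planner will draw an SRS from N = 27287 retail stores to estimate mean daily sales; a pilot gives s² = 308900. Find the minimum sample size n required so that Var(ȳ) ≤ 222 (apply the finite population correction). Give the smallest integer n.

Without fpc, n₀ = s²/D = 308900/222 = 1391.4414.
With fpc, (1 − n/N)·s²/n ≤ D requires n ≥ n₀/(1 + n₀/N) = 1391.4414/(1 + 1391.4414/27287) = 1323.9304.
Rounding up, n = 1324.

1324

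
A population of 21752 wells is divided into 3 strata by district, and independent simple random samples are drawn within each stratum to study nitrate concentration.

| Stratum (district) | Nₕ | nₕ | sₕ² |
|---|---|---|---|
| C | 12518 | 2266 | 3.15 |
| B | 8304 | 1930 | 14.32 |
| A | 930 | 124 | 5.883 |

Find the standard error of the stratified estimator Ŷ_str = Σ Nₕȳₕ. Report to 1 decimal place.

Var(Ŷ_str) = Σₕ Nₕ²(1 − fₕ)sₕ²/nₕ.
C: 12518²·(1 − 2266/12518)·3.15/2266 = 178399.73.
B: 8304²·(1 − 1930/8304)·14.32/1930 = 392721.89.
A: 930²·(1 − 124/930)·5.883/124 = 35562.735.
Sum = 606684.36.
SE = √(606684.36) = 778.9.

778.9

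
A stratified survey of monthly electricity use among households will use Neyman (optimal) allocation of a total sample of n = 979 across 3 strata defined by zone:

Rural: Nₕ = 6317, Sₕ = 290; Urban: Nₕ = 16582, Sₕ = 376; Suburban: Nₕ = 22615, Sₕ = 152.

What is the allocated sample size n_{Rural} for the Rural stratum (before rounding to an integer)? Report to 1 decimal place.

155.9

Neyman allocation: nₕ = n·NₕSₕ / Σⱼ NⱼSⱼ.
Σ NⱼSⱼ = 6317·290 + 16582·376 + 22615·152 = 1.1504242 × 10^7.
n_{Rural} = 979·6317·290 / (1.1504242 × 10^7) = 155.9.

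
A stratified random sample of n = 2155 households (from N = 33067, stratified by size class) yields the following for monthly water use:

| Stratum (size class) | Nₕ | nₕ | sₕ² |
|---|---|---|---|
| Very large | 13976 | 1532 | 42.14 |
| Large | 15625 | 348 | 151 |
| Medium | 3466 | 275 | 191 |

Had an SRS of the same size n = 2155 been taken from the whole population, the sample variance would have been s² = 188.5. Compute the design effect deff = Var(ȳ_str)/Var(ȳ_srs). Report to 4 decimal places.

Var(ȳ_str) = Σ Wₕ²(1−fₕ)sₕ²/nₕ with Wₕ = Nₕ/33067:
  Very large: (13976/33067)²·(1−1532/13976)·42.14/1532 = 0.0043751109
  Large: (15625/33067)²·(1−348/15625)·151/348 = 0.09472535
  Medium: (3466/33067)²·(1−275/3466)·191/275 = 0.0070253254
  → Var(ȳ_str) = 0.10612579.
Var(ȳ_srs) = (1 − 2155/33067)·188.5/2155 = 0.08177045.
deff = 0.10612579 / 0.08177045 = 1.2979.

1.2979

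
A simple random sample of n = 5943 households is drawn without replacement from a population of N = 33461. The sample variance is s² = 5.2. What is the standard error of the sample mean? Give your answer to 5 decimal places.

0.02682

Under SRS without replacement, Var(ȳ) = (1 − f)·s²/n with f = n/N = 5943/33461 = 0.17760975.
Var(ȳ) = (1 − 0.17760975)·5.2/5943 = 0.82239025·8.7497897 × 10^-4 = 7.1957417 × 10^-4.
SE(ȳ) = √(7.1957417 × 10^-4) = 0.02682.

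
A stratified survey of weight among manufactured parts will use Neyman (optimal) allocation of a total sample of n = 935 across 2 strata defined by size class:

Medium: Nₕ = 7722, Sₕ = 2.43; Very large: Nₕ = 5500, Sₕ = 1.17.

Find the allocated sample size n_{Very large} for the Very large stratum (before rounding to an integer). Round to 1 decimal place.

Neyman allocation: nₕ = n·NₕSₕ / Σⱼ NⱼSⱼ.
Σ NⱼSⱼ = 7722·2.43 + 5500·1.17 = 25199.46.
n_{Very large} = 935·5500·1.17 / 25199.46 = 238.8.

238.8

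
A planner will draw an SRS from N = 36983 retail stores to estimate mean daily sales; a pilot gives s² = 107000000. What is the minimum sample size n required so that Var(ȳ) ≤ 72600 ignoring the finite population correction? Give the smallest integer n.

Without fpc, n₀ = s²/D = 107000000/72600 = 1473.8292.
Rounding up, n = 1474.

1474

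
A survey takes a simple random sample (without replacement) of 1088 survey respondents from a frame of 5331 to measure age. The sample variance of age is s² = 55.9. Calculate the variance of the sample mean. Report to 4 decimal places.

Under SRS without replacement, Var(ȳ) = (1 − f)·s²/n with f = n/N = 1088/5331 = 0.20408929.
Var(ȳ) = (1 − 0.20408929)·55.9/1088 = 0.79591071·0.051378676 = 0.040892839.

0.0409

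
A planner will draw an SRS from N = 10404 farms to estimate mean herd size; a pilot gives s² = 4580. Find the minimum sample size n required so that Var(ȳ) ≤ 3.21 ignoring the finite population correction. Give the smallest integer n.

1427

Without fpc, n₀ = s²/D = 4580/3.21 = 1426.7913.
Rounding up, n = 1427.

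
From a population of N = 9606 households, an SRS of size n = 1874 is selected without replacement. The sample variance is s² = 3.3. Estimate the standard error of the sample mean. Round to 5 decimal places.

Under SRS without replacement, Var(ȳ) = (1 − f)·s²/n with f = n/N = 1874/9606 = 0.19508640.
Var(ȳ) = (1 − 0.19508640)·3.3/1874 = 0.80491360·0.0017609392 = 0.0014174039.
SE(ȳ) = √(0.0014174039) = 0.03765.

0.03765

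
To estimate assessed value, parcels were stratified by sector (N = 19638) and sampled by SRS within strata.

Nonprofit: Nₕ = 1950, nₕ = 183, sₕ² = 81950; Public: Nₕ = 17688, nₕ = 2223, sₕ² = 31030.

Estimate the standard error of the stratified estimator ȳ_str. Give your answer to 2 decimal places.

3.73

Var(ȳ_str) = Σₕ Wₕ²(1 − fₕ)sₕ²/nₕ with Wₕ = Nₕ/N, N = 19638.
Nonprofit: Wₕ = 0.09929728; term = 0.09929728²·(1 − 0.09384615)·81950/183 = 4.001055.
Public: Wₕ = 0.90070272; term = 0.90070272²·(1 − 0.12567843)·31030/2223 = 9.9009406.
Sum = 13.901996.
SE = √(13.901996) = 3.73.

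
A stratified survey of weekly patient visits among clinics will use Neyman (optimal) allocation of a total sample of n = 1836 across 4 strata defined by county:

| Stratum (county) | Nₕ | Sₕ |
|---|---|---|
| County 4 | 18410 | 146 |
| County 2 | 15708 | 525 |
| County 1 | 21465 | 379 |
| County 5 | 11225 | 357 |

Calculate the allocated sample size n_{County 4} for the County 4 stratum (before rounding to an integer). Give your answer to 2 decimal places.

Neyman allocation: nₕ = n·NₕSₕ / Σⱼ NⱼSⱼ.
Σ NⱼSⱼ = 18410·146 + 15708·525 + 21465·379 + 11225·357 = 2.307712 × 10^7.
n_{County 4} = 1836·18410·146 / (2.307712 × 10^7) = 213.84.

213.84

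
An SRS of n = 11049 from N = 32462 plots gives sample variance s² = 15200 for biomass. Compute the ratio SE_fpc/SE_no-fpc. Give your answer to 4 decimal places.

f = n/N = 11049/32462 = 0.34036720.
SE_no-fpc = √(s²/n) = 1.1728982; SE_fpc = √((1−f)s²/n) = 0.95260187.
Ratio = √(1−f) = 0.81217781.

0.8122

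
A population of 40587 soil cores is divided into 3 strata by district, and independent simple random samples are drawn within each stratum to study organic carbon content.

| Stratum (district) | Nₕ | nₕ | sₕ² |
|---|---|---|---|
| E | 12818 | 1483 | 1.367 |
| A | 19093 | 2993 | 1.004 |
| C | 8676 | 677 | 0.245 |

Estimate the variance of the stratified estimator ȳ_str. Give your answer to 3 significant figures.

Var(ȳ_str) = Σₕ Wₕ²(1 − fₕ)sₕ²/nₕ with Wₕ = Nₕ/N, N = 40587.
E: Wₕ = 0.31581541; term = 0.31581541²·(1 − 0.11569668)·1.367/1483 = 8.1300881 × 10^-5.
A: Wₕ = 0.47042156; term = 0.47042156²·(1 − 0.15675902)·1.004/2993 = 6.2596945 × 10^-5.
C: Wₕ = 0.21376303; term = 0.21376303²·(1 − 0.07803135)·0.245/677 = 1.52461 × 10^-5.
Sum = 1.5914393 × 10^-4.

1.59 × 10^-4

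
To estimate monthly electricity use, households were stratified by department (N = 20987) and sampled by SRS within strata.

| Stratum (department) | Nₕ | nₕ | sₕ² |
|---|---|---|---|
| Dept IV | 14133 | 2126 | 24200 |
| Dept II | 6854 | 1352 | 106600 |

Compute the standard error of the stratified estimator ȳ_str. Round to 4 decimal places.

3.3371

Var(ȳ_str) = Σₕ Wₕ²(1 − fₕ)sₕ²/nₕ with Wₕ = Nₕ/N, N = 20987.
Dept IV: Wₕ = 0.67341688; term = 0.67341688²·(1 − 0.15042808)·24200/2126 = 4.3855115.
Dept II: Wₕ = 0.32658312; term = 0.32658312²·(1 − 0.19725708)·106600/1352 = 6.7506326.
Sum = 11.136144.
SE = √(11.136144) = 3.3371.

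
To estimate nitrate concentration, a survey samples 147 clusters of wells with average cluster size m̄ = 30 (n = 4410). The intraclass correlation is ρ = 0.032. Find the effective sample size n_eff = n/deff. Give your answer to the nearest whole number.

deff = 1 + (30 − 1)·0.032 = 1 + 0.928 = 1.928.
n_eff = 4410 / 1.928 = 2287.

2287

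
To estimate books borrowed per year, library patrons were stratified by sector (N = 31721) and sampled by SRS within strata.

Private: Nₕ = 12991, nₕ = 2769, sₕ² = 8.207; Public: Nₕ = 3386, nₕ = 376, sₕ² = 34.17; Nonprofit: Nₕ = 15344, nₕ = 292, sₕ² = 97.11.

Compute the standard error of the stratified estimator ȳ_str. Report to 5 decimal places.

0.27865

Var(ȳ_str) = Σₕ Wₕ²(1 − fₕ)sₕ²/nₕ with Wₕ = Nₕ/N, N = 31721.
Private: Wₕ = 0.40953942; term = 0.40953942²·(1 − 0.21314756)·8.207/2769 = 3.9115258 × 10^-4.
Public: Wₕ = 0.10674317; term = 0.10674317²·(1 − 0.11104548)·34.17/376 = 9.2048527 × 10^-4.
Nonprofit: Wₕ = 0.48371741; term = 0.48371741²·(1 − 0.01903024)·97.11/292 = 0.076334376.
Sum = 0.077646014.
SE = √(0.077646014) = 0.27865.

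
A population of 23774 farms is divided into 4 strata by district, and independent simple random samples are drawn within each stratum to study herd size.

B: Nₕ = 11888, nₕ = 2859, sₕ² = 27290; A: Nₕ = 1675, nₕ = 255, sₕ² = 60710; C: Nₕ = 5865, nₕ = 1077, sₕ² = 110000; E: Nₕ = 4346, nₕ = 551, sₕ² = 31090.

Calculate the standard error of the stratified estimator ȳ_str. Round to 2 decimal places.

3.09

Var(ȳ_str) = Σₕ Wₕ²(1 − fₕ)sₕ²/nₕ with Wₕ = Nₕ/N, N = 23774.
B: Wₕ = 0.50004206; term = 0.50004206²·(1 − 0.24049462)·27290/2859 = 1.8127308.
A: Wₕ = 0.07045512; term = 0.07045512²·(1 − 0.15223881)·60710/255 = 1.0018869.
C: Wₕ = 0.24669807; term = 0.24669807²·(1 − 0.18363171)·110000/1077 = 5.074516.
E: Wₕ = 0.18280474; term = 0.18280474²·(1 − 0.12678325)·31090/551 = 1.6465166.
Sum = 9.5356503.
SE = √(9.5356503) = 3.09.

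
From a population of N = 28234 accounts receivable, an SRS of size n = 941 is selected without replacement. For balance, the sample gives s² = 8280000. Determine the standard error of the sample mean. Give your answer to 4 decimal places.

Under SRS without replacement, Var(ȳ) = (1 − f)·s²/n with f = n/N = 941/28234 = 0.03332861.
Var(ȳ) = (1 − 0.03332861)·8280000/941 = 0.96667139·8799.1498 = 8505.8864.
SE(ȳ) = √(8505.8864) = 92.2274.

92.2274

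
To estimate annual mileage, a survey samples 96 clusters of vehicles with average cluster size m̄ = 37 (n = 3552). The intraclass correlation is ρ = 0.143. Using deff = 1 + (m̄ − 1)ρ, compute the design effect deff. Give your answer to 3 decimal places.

6.148

deff = 1 + (37 − 1)·0.143 = 1 + 5.148 = 6.148.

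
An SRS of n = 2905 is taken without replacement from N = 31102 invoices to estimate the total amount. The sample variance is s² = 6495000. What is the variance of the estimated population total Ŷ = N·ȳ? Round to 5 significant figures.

Var(Ŷ) = N²·Var(ȳ) = N²·(1 − n/N)·s²/n.
f = 2905/31102 = 0.09340235; Var(ȳ) = 0.90659765·6495000/2905 = 2026.9713.
Var(Ŷ) = 31102² · 2026.9713 = 1.9607591 × 10^12.

1.9608 × 10^12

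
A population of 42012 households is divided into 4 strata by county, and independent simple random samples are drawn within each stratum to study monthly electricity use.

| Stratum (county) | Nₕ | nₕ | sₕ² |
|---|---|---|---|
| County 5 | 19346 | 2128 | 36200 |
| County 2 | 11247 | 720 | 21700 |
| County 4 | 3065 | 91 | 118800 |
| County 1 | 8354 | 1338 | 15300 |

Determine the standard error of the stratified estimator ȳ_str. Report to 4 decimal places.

3.5148

Var(ȳ_str) = Σₕ Wₕ²(1 − fₕ)sₕ²/nₕ with Wₕ = Nₕ/N, N = 42012.
County 5: Wₕ = 0.46048748; term = 0.46048748²·(1 − 0.10999690)·36200/2128 = 3.2104368.
County 2: Wₕ = 0.26770923; term = 0.26770923²·(1 − 0.06401707)·21700/720 = 2.0217239.
County 4: Wₕ = 0.07295535; term = 0.07295535²·(1 − 0.02969005)·118800/91 = 6.7421712.
County 1: Wₕ = 0.19884795; term = 0.19884795²·(1 − 0.16016280)·15300/1338 = 0.37972803.
Sum = 12.35406.
SE = √(12.35406) = 3.5148.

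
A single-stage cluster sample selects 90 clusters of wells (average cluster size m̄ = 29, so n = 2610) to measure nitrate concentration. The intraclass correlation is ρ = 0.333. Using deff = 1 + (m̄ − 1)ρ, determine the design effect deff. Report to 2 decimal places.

deff = 1 + (29 − 1)·0.333 = 1 + 9.324 = 10.324.

10.32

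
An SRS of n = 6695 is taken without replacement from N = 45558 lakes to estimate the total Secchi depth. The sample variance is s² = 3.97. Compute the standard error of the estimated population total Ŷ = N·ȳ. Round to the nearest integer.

1025

Var(Ŷ) = N²·Var(ȳ) = N²·(1 − n/N)·s²/n.
f = 6695/45558 = 0.14695553; Var(ȳ) = 0.85304447·3.97/6695 = 5.0583817 × 10^-4.
Var(Ŷ) = 45558² · (5.0583817 × 10^-4) = 1.049883 × 10^6.
SE(Ŷ) = √(1.049883 × 10^6) = 1025.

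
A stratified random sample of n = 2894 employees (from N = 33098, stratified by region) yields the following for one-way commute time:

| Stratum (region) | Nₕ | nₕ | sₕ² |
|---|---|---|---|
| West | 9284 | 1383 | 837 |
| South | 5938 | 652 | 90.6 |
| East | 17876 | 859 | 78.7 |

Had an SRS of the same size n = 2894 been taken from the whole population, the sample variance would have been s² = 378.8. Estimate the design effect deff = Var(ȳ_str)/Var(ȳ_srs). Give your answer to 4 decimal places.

0.5856

Var(ȳ_str) = Σ Wₕ²(1−fₕ)sₕ²/nₕ with Wₕ = Nₕ/33098:
  West: (9284/33098)²·(1−1383/9284)·837/1383 = 0.040524435
  South: (5938/33098)²·(1−652/5938)·90.6/652 = 0.0039814792
  East: (17876/33098)²·(1−859/17876)·78.7/859 = 0.025440838
  → Var(ȳ_str) = 0.069946752.
Var(ȳ_srs) = (1 − 2894/33098)·378.8/2894 = 0.1194467.
deff = 0.069946752 / 0.1194467 = 0.5856.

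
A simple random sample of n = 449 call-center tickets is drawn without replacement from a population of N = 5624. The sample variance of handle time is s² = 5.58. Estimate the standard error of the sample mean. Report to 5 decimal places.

Under SRS without replacement, Var(ȳ) = (1 − f)·s²/n with f = n/N = 449/5624 = 0.07983642.
Var(ȳ) = (1 − 0.07983642)·5.58/449 = 0.92016358·0.012427617 = 0.011435441.
SE(ȳ) = √(0.011435441) = 0.10694.

0.10694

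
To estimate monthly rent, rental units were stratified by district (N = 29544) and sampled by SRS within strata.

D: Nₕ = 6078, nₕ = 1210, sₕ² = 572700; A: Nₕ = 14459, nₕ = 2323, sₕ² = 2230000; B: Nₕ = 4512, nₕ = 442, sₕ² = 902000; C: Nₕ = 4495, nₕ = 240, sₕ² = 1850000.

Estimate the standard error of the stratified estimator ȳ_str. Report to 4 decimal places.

20.5152

Var(ȳ_str) = Σₕ Wₕ²(1 − fₕ)sₕ²/nₕ with Wₕ = Nₕ/N, N = 29544.
D: Wₕ = 0.20572705; term = 0.20572705²·(1 − 0.19907864)·572700/1210 = 16.044068.
A: Wₕ = 0.48940563; term = 0.48940563²·(1 − 0.16066118)·2230000/2323 = 192.98826.
B: Wₕ = 0.15272136; term = 0.15272136²·(1 − 0.09796099)·902000/442 = 42.934774.
C: Wₕ = 0.15214595; term = 0.15214595²·(1 − 0.05339266)·1850000/240 = 168.90836.
Sum = 420.87546.
SE = √(420.87546) = 20.5152.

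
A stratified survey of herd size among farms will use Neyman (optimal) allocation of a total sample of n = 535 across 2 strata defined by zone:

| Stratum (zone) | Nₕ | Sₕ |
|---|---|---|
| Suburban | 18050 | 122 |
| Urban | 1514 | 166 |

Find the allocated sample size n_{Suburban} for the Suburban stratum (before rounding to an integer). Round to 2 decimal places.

Neyman allocation: nₕ = n·NₕSₕ / Σⱼ NⱼSⱼ.
Σ NⱼSⱼ = 18050·122 + 1514·166 = 2.453424 × 10^6.
n_{Suburban} = 535·18050·122 / (2.453424 × 10^6) = 480.20.

480.20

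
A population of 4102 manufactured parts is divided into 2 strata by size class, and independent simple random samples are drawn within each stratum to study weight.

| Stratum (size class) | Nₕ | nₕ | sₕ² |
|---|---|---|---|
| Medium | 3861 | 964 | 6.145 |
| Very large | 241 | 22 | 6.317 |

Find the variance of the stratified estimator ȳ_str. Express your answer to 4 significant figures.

0.005138

Var(ȳ_str) = Σₕ Wₕ²(1 − fₕ)sₕ²/nₕ with Wₕ = Nₕ/N, N = 4102.
Medium: Wₕ = 0.94124817; term = 0.94124817²·(1 − 0.24967625)·6.145/964 = 0.0042374232.
Very large: Wₕ = 0.05875183; term = 0.05875183²·(1 − 0.09128631)·6.317/22 = 9.0065412 × 10^-4.
Sum = 0.0051380773.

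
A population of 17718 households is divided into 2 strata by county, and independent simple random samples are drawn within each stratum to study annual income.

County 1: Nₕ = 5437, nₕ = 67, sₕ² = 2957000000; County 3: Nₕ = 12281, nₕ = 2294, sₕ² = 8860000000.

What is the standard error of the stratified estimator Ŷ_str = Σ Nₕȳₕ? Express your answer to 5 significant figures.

4.1980 × 10^7

Var(Ŷ_str) = Σₕ Nₕ²(1 − fₕ)sₕ²/nₕ.
County 1: 5437²·(1 − 67/5437)·2957000000/67 = 1.2885763 × 10^15.
County 3: 12281²·(1 − 2294/12281)·8860000000/2294 = 4.7370622 × 10^14.
Sum = 1.7622825 × 10^15.
SE = √(1.7622825 × 10^15) = 4.1980 × 10^7.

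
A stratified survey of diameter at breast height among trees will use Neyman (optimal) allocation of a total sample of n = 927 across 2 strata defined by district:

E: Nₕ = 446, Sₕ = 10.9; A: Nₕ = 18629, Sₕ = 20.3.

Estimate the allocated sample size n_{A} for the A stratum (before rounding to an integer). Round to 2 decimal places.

Neyman allocation: nₕ = n·NₕSₕ / Σⱼ NⱼSⱼ.
Σ NⱼSⱼ = 446·10.9 + 18629·20.3 = 383030.1.
n_{A} = 927·18629·20.3 / 383030.1 = 915.23.

915.23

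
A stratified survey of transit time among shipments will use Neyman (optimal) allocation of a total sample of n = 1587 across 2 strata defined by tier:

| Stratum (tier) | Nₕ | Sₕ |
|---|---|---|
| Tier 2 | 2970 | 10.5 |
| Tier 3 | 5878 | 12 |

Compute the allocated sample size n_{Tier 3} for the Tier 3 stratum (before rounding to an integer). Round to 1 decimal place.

Neyman allocation: nₕ = n·NₕSₕ / Σⱼ NⱼSⱼ.
Σ NⱼSⱼ = 2970·10.5 + 5878·12 = 101721.
n_{Tier 3} = 1587·5878·12 / 101721 = 1100.5.

1100.5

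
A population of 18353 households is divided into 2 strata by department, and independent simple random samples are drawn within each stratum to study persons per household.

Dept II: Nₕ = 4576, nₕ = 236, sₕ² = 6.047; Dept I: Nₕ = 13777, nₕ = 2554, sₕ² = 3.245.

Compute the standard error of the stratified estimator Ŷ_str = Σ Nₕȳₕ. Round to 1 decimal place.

839.8

Var(Ŷ_str) = Σₕ Nₕ²(1 − fₕ)sₕ²/nₕ.
Dept II: 4576²·(1 − 236/4576)·6.047/236 = 508866.32.
Dept I: 13777²·(1 − 2554/13777)·3.245/2554 = 196452.44.
Sum = 705318.76.
SE = √(705318.76) = 839.8.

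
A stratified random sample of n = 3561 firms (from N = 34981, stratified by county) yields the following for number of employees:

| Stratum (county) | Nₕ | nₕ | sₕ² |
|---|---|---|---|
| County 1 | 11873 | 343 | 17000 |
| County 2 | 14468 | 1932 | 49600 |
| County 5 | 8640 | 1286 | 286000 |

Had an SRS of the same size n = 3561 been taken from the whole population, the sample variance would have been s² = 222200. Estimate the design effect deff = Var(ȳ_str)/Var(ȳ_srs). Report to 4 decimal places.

0.3729

Var(ȳ_str) = Σ Wₕ²(1−fₕ)sₕ²/nₕ with Wₕ = Nₕ/34981:
  County 1: (11873/34981)²·(1−343/11873)·17000/343 = 5.5447266
  County 2: (14468/34981)²·(1−1932/14468)·49600/1932 = 3.805201
  County 5: (8640/34981)²·(1−1286/8640)·286000/1286 = 11.547766
  → Var(ȳ_str) = 20.897694.
Var(ȳ_srs) = (1 − 3561/34981)·222200/3561 = 56.046183.
deff = 20.897694 / 56.046183 = 0.3729.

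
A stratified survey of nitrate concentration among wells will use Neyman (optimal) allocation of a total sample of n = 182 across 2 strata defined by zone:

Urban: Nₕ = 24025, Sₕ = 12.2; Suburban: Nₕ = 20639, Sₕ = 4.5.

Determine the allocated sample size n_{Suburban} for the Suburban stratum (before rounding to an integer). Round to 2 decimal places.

43.79

Neyman allocation: nₕ = n·NₕSₕ / Σⱼ NⱼSⱼ.
Σ NⱼSⱼ = 24025·12.2 + 20639·4.5 = 385980.5.
n_{Suburban} = 182·20639·4.5 / 385980.5 = 43.79.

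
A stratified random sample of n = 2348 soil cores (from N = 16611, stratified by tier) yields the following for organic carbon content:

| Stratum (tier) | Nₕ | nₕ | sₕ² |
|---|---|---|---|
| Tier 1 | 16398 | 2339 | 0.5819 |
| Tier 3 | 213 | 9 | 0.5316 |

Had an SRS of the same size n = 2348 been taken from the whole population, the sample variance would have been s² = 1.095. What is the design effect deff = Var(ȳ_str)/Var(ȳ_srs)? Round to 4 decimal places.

Var(ȳ_str) = Σ Wₕ²(1−fₕ)sₕ²/nₕ with Wₕ = Nₕ/16611:
  Tier 1: (16398/16611)²·(1−2339/16398)·0.5819/2339 = 2.0786046 × 10^-4
  Tier 3: (213/16611)²·(1−9/213)·0.5316/9 = 9.3016646 × 10^-6
  → Var(ȳ_str) = 2.1716212 × 10^-4.
Var(ȳ_srs) = (1 − 2348/16611)·1.095/2348 = 4.0043417 × 10^-4.
deff = (2.1716212 × 10^-4) / (4.0043417 × 10^-4) = 0.5423.

0.5423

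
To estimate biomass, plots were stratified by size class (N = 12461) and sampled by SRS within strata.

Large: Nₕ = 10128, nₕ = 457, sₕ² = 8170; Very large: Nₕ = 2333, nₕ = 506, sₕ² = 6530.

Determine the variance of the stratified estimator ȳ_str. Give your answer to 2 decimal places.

11.63

Var(ȳ_str) = Σₕ Wₕ²(1 − fₕ)sₕ²/nₕ with Wₕ = Nₕ/N, N = 12461.
Large: Wₕ = 0.81277586; term = 0.81277586²·(1 − 0.04512243)·8170/457 = 11.277041.
Very large: Wₕ = 0.18722414; term = 0.18722414²·(1 − 0.21688813)·6530/506 = 0.35425024.
Sum = 11.631291.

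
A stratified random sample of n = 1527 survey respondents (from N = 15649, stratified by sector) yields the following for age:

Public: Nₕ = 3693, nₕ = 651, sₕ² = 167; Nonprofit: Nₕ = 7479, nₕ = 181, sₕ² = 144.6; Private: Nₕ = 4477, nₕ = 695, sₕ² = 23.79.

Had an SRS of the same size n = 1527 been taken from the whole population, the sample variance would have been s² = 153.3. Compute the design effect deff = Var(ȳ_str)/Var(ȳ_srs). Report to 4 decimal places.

Var(ȳ_str) = Σ Wₕ²(1−fₕ)sₕ²/nₕ with Wₕ = Nₕ/15649:
  Public: (3693/15649)²·(1−651/3693)·167/651 = 0.01176795
  Nonprofit: (7479/15649)²·(1−181/7479)·144.6/181 = 0.178059
  Private: (4477/15649)²·(1−695/4477)·23.79/695 = 0.0023667102
  → Var(ȳ_str) = 0.19219366.
Var(ȳ_srs) = (1 − 1527/15649)·153.3/1527 = 0.090596774.
deff = 0.19219366 / 0.090596774 = 2.1214.

2.1214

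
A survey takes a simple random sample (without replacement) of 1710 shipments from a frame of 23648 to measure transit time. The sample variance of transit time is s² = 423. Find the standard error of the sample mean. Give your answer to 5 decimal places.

0.47904

Under SRS without replacement, Var(ȳ) = (1 − f)·s²/n with f = n/N = 1710/23648 = 0.07231055.
Var(ȳ) = (1 − 0.07231055)·423/1710 = 0.92768945·0.24736842 = 0.22948107.
SE(ȳ) = √(0.22948107) = 0.47904.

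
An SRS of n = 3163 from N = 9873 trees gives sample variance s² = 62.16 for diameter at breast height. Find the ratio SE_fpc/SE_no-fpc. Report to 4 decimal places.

0.8244

f = n/N = 3163/9873 = 0.32036868.
SE_no-fpc = √(s²/n) = 0.14018641; SE_fpc = √((1−f)s²/n) = 0.11556933.
Ratio = √(1−f) = 0.82439755.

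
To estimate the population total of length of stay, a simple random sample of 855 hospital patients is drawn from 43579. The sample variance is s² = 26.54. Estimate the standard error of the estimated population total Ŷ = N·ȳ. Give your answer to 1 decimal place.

Var(Ŷ) = N²·Var(ȳ) = N²·(1 − n/N)·s²/n.
f = 855/43579 = 0.01961954; Var(ȳ) = 0.98038046·26.54/855 = 0.030431927.
Var(Ŷ) = 43579² · 0.030431927 = 5.7794162 × 10^7.
SE(Ŷ) = √(5.7794162 × 10^7) = 7602.2.

7602.2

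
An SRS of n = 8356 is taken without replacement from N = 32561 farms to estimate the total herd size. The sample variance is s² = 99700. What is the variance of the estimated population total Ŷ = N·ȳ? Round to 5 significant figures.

9.4037 × 10^9

Var(Ŷ) = N²·Var(ȳ) = N²·(1 − n/N)·s²/n.
f = 8356/32561 = 0.25662602; Var(ȳ) = 0.74337398·99700/8356 = 8.8696009.
Var(Ŷ) = 32561² · 8.8696009 = 9.4037169 × 10^9.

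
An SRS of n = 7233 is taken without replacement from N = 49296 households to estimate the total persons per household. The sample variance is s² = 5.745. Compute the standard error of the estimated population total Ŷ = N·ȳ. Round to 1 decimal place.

Var(Ŷ) = N²·Var(ȳ) = N²·(1 − n/N)·s²/n.
f = 7233/49296 = 0.14672590; Var(ȳ) = 0.85327410·5.745/7233 = 6.7773534 × 10^-4.
Var(Ŷ) = 49296² · (6.7773534 × 10^-4) = 1.6469617 × 10^6.
SE(Ŷ) = √(1.6469617 × 10^6) = 1283.3.

1283.3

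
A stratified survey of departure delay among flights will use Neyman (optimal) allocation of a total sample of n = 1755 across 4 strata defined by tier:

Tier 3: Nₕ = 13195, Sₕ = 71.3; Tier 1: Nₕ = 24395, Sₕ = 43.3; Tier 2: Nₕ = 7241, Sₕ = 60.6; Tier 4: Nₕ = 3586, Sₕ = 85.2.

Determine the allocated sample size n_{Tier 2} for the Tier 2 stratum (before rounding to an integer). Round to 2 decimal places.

280.91

Neyman allocation: nₕ = n·NₕSₕ / Σⱼ NⱼSⱼ.
Σ NⱼSⱼ = 13195·71.3 + 24395·43.3 + 7241·60.6 + 3586·85.2 = 2.7414388 × 10^6.
n_{Tier 2} = 1755·7241·60.6 / (2.7414388 × 10^6) = 280.91.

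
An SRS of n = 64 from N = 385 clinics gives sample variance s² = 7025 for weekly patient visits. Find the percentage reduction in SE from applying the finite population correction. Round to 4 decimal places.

f = n/N = 64/385 = 0.16623377.
SE_no-fpc = √(s²/n) = 10.476909; SE_fpc = √((1−f)s²/n) = 9.5665496.
Ratio = √(1−f) = 0.91310801. Reduction = 100·(1 − 0.91310801) = 8.6892%.

8.6892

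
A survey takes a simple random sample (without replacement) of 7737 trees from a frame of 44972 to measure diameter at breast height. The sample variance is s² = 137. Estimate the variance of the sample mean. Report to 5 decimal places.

Under SRS without replacement, Var(ȳ) = (1 − f)·s²/n with f = n/N = 7737/44972 = 0.17204038.
Var(ȳ) = (1 − 0.17204038)·137/7737 = 0.82795962·0.017707122 = 0.014660782.

0.01466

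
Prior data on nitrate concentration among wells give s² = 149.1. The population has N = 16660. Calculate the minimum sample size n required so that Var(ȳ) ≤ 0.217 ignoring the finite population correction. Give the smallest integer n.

Without fpc, n₀ = s²/D = 149.1/0.217 = 687.0968.
Rounding up, n = 688.

688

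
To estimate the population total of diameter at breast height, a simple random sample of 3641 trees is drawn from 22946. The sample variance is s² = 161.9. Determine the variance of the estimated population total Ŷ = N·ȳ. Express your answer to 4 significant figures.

Var(Ŷ) = N²·Var(ȳ) = N²·(1 − n/N)·s²/n.
f = 3641/22946 = 0.15867689; Var(ȳ) = 0.84132311·161.9/3641 = 0.03741011.
Var(Ŷ) = 22946² · 0.03741011 = 1.9697131 × 10^7.

1.970 × 10^7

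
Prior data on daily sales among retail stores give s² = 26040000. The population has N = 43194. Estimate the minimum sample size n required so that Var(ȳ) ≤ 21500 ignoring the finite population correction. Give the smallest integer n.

1212

Without fpc, n₀ = s²/D = 26040000/21500 = 1211.1628.
Rounding up, n = 1212.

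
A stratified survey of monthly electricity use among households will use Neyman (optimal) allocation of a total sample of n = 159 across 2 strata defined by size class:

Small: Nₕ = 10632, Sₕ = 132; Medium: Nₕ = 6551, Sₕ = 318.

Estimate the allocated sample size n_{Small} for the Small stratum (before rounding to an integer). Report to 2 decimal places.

64.00

Neyman allocation: nₕ = n·NₕSₕ / Σⱼ NⱼSⱼ.
Σ NⱼSⱼ = 10632·132 + 6551·318 = 3.486642 × 10^6.
n_{Small} = 159·10632·132 / (3.486642 × 10^6) = 64.00.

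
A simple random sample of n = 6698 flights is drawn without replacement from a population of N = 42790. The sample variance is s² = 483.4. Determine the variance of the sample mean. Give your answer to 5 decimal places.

Under SRS without replacement, Var(ȳ) = (1 − f)·s²/n with f = n/N = 6698/42790 = 0.15653190.
Var(ȳ) = (1 − 0.15653190)·483.4/6698 = 0.84346810·0.072170797 = 0.060873765.

0.06087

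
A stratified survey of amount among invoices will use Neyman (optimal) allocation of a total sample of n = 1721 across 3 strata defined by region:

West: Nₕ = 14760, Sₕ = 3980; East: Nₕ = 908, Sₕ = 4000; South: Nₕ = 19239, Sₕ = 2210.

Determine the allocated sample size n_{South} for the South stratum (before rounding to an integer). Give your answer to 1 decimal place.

Neyman allocation: nₕ = n·NₕSₕ / Σⱼ NⱼSⱼ.
Σ NⱼSⱼ = 14760·3980 + 908·4000 + 19239·2210 = 1.0489499 × 10^8.
n_{South} = 1721·19239·2210 / (1.0489499 × 10^8) = 697.6.

697.6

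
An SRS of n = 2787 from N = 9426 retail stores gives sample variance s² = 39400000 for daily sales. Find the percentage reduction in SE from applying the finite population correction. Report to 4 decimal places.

16.0757

f = n/N = 2787/9426 = 0.29567155.
SE_no-fpc = √(s²/n) = 118.89939; SE_fpc = √((1−f)s²/n) = 99.785455.
Ratio = √(1−f) = 0.83924279. Reduction = 100·(1 − 0.83924279) = 16.0757%.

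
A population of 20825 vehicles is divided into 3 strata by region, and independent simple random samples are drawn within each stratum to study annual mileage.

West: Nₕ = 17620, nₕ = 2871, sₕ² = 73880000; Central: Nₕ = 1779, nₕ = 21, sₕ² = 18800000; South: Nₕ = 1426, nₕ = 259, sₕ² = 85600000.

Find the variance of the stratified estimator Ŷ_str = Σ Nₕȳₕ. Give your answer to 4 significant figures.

1.004 × 10^13

Var(Ŷ_str) = Σₕ Nₕ²(1 − fₕ)sₕ²/nₕ.
West: 17620²·(1 − 2871/17620)·73880000/2871 = 6.687475 × 10^12.
Central: 1779²·(1 − 21/1779)·18800000/21 = 2.799841 × 10^12.
South: 1426²·(1 − 259/1426)·85600000/259 = 5.5000214 × 10^11.
Sum = 1.0037318 × 10^13.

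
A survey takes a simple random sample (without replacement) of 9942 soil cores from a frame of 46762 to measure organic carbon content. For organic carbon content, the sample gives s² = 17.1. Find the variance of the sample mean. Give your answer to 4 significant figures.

Under SRS without replacement, Var(ȳ) = (1 − f)·s²/n with f = n/N = 9942/46762 = 0.21260853.
Var(ȳ) = (1 − 0.21260853)·17.1/9942 = 0.78739147·0.0017199759 = 0.0013542943.

0.001354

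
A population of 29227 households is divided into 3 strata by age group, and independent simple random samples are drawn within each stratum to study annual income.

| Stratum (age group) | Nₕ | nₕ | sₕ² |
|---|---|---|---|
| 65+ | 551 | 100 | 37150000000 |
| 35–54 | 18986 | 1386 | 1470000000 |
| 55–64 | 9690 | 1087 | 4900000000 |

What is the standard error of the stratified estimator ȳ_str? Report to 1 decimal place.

Var(ȳ_str) = Σₕ Wₕ²(1 − fₕ)sₕ²/nₕ with Wₕ = Nₕ/N, N = 29227.
65+: Wₕ = 0.01885243; term = 0.01885243²·(1 − 0.18148820)·37150000000/100 = 108073.32.
35–54: Wₕ = 0.64960482; term = 0.64960482²·(1 − 0.07300116)·1470000000/1386 = 414888.86.
55–64: Wₕ = 0.33154275; term = 0.33154275²·(1 − 0.11217750)·4900000000/1087 = 439918.02.
Sum = 962880.2.
SE = √(962880.2) = 981.3.

981.3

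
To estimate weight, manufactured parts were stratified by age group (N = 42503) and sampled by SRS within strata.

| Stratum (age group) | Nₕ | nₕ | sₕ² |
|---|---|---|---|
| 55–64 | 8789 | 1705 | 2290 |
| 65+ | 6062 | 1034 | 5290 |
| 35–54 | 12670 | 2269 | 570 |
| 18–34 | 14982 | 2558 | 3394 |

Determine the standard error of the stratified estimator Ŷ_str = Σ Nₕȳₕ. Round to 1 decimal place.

22795.5

Var(Ŷ_str) = Σₕ Nₕ²(1 − fₕ)sₕ²/nₕ.
55–64: 8789²·(1 − 1705/8789)·2290/1705 = 8.3623649 × 10^7.
65+: 6062²·(1 − 1034/6062)·5290/1034 = 1.5593598 × 10^8.
35–54: 12670²·(1 − 2269/12670)·570/2269 = 3.3104884 × 10^7.
18–34: 14982²·(1 − 2558/14982)·3394/2558 = 2.4696905 × 10^8.
Sum = 5.1963356 × 10^8.
SE = √(5.1963356 × 10^8) = 22795.5.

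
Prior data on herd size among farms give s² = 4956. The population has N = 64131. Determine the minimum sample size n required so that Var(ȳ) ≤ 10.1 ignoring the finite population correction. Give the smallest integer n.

Without fpc, n₀ = s²/D = 4956/10.1 = 490.6931.
Rounding up, n = 491.

491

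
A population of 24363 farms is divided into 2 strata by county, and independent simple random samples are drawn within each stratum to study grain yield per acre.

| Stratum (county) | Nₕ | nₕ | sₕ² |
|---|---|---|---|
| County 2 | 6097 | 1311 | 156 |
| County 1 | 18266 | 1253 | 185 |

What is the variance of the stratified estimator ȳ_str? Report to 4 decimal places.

0.0832

Var(ȳ_str) = Σₕ Wₕ²(1 − fₕ)sₕ²/nₕ with Wₕ = Nₕ/N, N = 24363.
County 2: Wₕ = 0.25025654; term = 0.25025654²·(1 − 0.21502378)·156/1311 = 0.0058499111.
County 1: Wₕ = 0.74974346; term = 0.74974346²·(1 − 0.06859739)·185/1253 = 0.07730071.
Sum = 0.083150621.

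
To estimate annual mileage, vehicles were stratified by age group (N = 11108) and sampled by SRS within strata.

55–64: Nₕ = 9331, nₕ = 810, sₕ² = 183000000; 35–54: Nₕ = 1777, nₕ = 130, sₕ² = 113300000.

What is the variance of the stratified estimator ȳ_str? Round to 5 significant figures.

166260

Var(ȳ_str) = Σₕ Wₕ²(1 − fₕ)sₕ²/nₕ with Wₕ = Nₕ/N, N = 11108.
55–64: Wₕ = 0.84002521; term = 0.84002521²·(1 − 0.08680742)·183000000/810 = 145583.81.
35–54: Wₕ = 0.15997479; term = 0.15997479²·(1 − 0.07315701)·113300000/130 = 20672.635.
Sum = 166256.45.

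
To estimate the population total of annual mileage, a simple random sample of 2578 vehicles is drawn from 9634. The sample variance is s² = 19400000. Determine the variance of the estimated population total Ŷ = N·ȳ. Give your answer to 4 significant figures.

Var(Ŷ) = N²·Var(ȳ) = N²·(1 − n/N)·s²/n.
f = 2578/9634 = 0.26759394; Var(ȳ) = 0.73240606·19400000/2578 = 5511.5119.
Var(Ŷ) = 9634² · 5511.5119 = 5.1154522 × 10^11.

5.115 × 10^11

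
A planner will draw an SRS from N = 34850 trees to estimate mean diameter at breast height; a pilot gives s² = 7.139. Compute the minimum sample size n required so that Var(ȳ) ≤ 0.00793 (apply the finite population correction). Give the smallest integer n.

Without fpc, n₀ = s²/D = 7.139/0.00793 = 900.2522.
With fpc, (1 − n/N)·s²/n ≤ D requires n ≥ n₀/(1 + n₀/N) = 900.2522/(1 + 900.2522/34850) = 877.5823.
Rounding up, n = 878.

878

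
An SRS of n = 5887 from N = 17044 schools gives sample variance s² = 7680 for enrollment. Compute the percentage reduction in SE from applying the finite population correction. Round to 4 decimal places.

f = n/N = 5887/17044 = 0.34540014.
SE_no-fpc = √(s²/n) = 1.1421775; SE_fpc = √((1−f)s²/n) = 0.92410548.
Ratio = √(1−f) = 0.80907346. Reduction = 100·(1 − 0.80907346) = 19.0927%.

19.0927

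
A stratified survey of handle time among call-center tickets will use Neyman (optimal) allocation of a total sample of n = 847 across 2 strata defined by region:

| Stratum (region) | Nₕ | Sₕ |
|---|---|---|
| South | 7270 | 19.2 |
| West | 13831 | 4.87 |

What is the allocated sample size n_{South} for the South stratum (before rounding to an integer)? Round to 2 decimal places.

Neyman allocation: nₕ = n·NₕSₕ / Σⱼ NⱼSⱼ.
Σ NⱼSⱼ = 7270·19.2 + 13831·4.87 = 206940.97.
n_{South} = 847·7270·19.2 / 206940.97 = 571.31.

571.31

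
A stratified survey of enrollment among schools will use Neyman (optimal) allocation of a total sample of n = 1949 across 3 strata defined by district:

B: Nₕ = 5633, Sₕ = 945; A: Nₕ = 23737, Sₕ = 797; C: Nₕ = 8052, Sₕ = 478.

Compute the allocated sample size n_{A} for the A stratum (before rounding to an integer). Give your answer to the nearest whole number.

1313

Neyman allocation: nₕ = n·NₕSₕ / Σⱼ NⱼSⱼ.
Σ NⱼSⱼ = 5633·945 + 23737·797 + 8052·478 = 2.809043 × 10^7.
n_{A} = 1949·23737·797 / (2.809043 × 10^7) = 1313.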